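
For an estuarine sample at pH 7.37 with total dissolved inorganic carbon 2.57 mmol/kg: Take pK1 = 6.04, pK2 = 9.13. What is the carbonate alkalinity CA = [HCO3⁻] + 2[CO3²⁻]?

CA = 2.50 mmol/kg

CA = [HCO3⁻] + 2[CO3²⁻] = (α₁ + 2α₂)·DIC
At pH 7.37: [H⁺]/K1 = 10^-1.33 = 0.046774, K2/[H⁺] = 10^-1.76 = 0.017378
α₁ = 1/(1 + 0.046774 + 0.017378) = 1/1.0642 = 0.9397; α₂ = α₁·K2/[H⁺] = 0.01633
α₁ + 2α₂ = 0.9724
CA = 0.9724 × 2.57 = 2.50 mmol/kg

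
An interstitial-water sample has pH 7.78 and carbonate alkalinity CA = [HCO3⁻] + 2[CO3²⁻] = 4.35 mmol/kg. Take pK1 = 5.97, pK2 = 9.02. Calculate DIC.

CA = [HCO3⁻] + 2[CO3²⁻] = (α₁ + 2α₂)·DIC
At pH 7.78: [H⁺]/K1 = 10^-1.81 = 0.015488, K2/[H⁺] = 10^-1.24 = 0.057544
α₁ = 1/(1 + 0.015488 + 0.057544) = 1/1.0730 = 0.9319; α₂ = α₁·K2/[H⁺] = 0.05363
α₁ + 2α₂ = 1.0392
DIC = CA / (α₁ + 2α₂) = 4.35 / 1.0392 = 4.19 mmol/kg

DIC = 4.19 mmol/kg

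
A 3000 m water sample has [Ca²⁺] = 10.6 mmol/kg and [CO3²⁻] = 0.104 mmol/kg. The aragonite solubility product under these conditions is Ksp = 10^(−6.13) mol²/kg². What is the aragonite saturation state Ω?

Ksp = 10^(−6.13) = 7.413×10^-7
Ω = [Ca²⁺][CO3²⁻]/Ksp = (10.6×10^-3)(0.104×10^-3) / 7.413×10^-7 = 1.49

Ω = 1.49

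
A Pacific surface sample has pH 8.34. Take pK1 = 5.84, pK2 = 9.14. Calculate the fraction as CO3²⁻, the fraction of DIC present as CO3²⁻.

α₂ = 0.136

α₂ = 1 / (1 + [H⁺]/K2 + [H⁺]²/(K1K2)) = 1 / (1 + 10^+0.80 + 10^-1.70)
   = 1 / (1 + 6.3096 + 0.019953) = 1/7.3295 = 0.1364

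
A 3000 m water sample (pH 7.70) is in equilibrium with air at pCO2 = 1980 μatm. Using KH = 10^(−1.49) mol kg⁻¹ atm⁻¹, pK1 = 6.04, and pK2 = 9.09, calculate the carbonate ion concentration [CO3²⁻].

[CO2*] = KH · pCO2 = 10^(−1.49) × 1980×10^-6 = 6.407×10^-5 mol/kg
α₀ = 1/(1 + K1/[H⁺] + K1K2/[H⁺]²) = 1/(1 + 10^+1.66 + 10^+0.27) = 0.02059
DIC = [CO2*]/α₀ = 6.407×10^-5 / 0.02059 = 3.112 mmol/kg
[CO3²⁻] = α₂·DIC; α₂ = 0.03834, so [CO3²⁻] = 0.03834 × 3.112 = 0.119 mmol/kg

[CO3²⁻] = 0.119 mmol/kg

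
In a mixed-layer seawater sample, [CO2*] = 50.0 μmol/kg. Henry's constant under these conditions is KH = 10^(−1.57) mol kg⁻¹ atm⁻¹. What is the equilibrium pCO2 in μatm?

pCO2 = 1860 μatm

KH = 10^(−1.57) = 2.692×10^-2 mol kg⁻¹ atm⁻¹
pCO2 = [CO2*]/KH = 50.0×10^-6 / 2.692×10^-2 = 1.86×10^-3 atm = 1860 μatm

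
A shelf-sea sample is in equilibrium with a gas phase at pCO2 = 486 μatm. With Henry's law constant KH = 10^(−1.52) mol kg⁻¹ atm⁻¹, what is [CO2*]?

[CO2*] = 14.7 μmol/kg

KH = 10^(−1.52) = 3.020×10^-2 mol kg⁻¹ atm⁻¹
[CO2*] = KH · pCO2 = 3.020×10^-2 × 486×10^-6 atm = 1.47×10^-5 mol/kg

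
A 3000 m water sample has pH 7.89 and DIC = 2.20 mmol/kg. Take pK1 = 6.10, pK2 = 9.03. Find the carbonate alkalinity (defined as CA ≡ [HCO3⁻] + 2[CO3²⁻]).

CA = 2.31 mmol/kg

CA = [HCO3⁻] + 2[CO3²⁻] = (α₁ + 2α₂)·DIC
At pH 7.89: [H⁺]/K1 = 10^-1.79 = 0.016218, K2/[H⁺] = 10^-1.14 = 0.072444
α₁ = 1/(1 + 0.016218 + 0.072444) = 1/1.0887 = 0.9186; α₂ = α₁·K2/[H⁺] = 0.06654
α₁ + 2α₂ = 1.0516
CA = 1.0516 × 2.20 = 2.31 mmol/kg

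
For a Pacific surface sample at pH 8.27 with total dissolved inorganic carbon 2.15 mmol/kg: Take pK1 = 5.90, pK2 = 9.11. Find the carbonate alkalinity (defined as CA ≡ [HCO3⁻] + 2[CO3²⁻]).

CA = [HCO3⁻] + 2[CO3²⁻] = (α₁ + 2α₂)·DIC
At pH 8.27: [H⁺]/K1 = 10^-2.37 = 0.0042658, K2/[H⁺] = 10^-0.84 = 0.14454
α₁ = 1/(1 + 0.0042658 + 0.14454) = 1/1.1488 = 0.8705; α₂ = α₁·K2/[H⁺] = 0.1258
α₁ + 2α₂ = 1.1221
CA = 1.1221 × 2.15 = 2.41 mmol/kg

CA = 2.41 mmol/kg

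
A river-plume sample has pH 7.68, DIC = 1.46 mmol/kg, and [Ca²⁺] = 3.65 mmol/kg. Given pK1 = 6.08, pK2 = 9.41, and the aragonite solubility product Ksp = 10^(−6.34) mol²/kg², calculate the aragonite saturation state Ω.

Ω = 0.208

α₂ = 1 / (1 + [H⁺]/K2 + [H⁺]²/(K1K2)) = 1 / (1 + 10^+1.73 + 10^+0.13)
   = 1 / (1 + 53.703 + 1.3490) = 1/56.052 = 0.01784
[CO3²⁻] = α₂ × DIC = 0.01784 × 1.46 = 0.02605 mmol/kg
Ksp = 10^(−6.34) = 4.571×10^-7
Ω = [Ca²⁺][CO3²⁻]/Ksp = (3.65×10^-3)(2.605×10^-5) / 4.571×10^-7 = 0.208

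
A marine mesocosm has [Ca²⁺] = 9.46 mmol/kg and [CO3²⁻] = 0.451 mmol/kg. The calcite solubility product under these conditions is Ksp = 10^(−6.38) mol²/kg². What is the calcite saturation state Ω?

Ω = 10.2

Ksp = 10^(−6.38) = 4.169×10^-7
Ω = [Ca²⁺][CO3²⁻]/Ksp = (9.46×10^-3)(0.451×10^-3) / 4.169×10^-7 = 10.2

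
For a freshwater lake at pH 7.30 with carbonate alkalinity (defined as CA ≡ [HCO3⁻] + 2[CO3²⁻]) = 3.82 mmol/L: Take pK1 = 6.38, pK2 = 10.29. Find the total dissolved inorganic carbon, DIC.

DIC = 4.27 mmol/L

CA = [HCO3⁻] + 2[CO3²⁻] = (α₁ + 2α₂)·DIC
At pH 7.30: [H⁺]/K1 = 10^-0.92 = 0.12023, K2/[H⁺] = 10^-2.99 = 0.0010233
α₁ = 1/(1 + 0.12023 + 0.0010233) = 1/1.1212 = 0.8919; α₂ = α₁·K2/[H⁺] = 0.0009126
α₁ + 2α₂ = 0.8937
DIC = CA / (α₁ + 2α₂) = 3.82 / 0.8937 = 4.27 mmol/L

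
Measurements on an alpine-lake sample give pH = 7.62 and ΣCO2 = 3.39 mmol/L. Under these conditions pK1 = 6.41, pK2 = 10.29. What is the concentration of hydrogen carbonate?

[HCO3⁻] = 3.19 mmol/L

α₁ = 1 / (1 + [H⁺]/K1 + K2/[H⁺]) = 1 / (1 + 10^-1.21 + 10^-2.67)
   = 1 / (1 + 0.061660 + 0.0021380) = 1/1.0638 = 0.9400
[HCO3⁻] = α₁ × DIC = 0.9400 × 3.39 = 3.19 mmol/L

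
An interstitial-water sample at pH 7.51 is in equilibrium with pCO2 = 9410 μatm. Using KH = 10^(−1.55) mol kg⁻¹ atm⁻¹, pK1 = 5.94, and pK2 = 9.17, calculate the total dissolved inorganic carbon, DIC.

DIC = 10.3 mmol/kg

[CO2*] = KH · pCO2 = 10^(−1.55) × 9410×10^-6 = 2.652×10^-4 mol/kg
α₀ = 1/(1 + K1/[H⁺] + K1K2/[H⁺]²) = 1/(1 + 10^+1.57 + 10^-0.09) = 0.02566
DIC = [CO2*]/α₀ = 2.652×10^-4 / 0.02566 = 10.3 mmol/kg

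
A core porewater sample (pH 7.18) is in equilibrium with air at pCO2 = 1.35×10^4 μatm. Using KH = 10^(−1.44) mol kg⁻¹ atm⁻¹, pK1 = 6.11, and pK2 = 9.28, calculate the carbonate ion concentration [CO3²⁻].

[CO2*] = KH · pCO2 = 10^(−1.44) × 1.35×10^4×10^-6 = 4.902×10^-4 mol/kg
α₀ = 1/(1 + K1/[H⁺] + K1K2/[H⁺]²) = 1/(1 + 10^+1.07 + 10^-1.03) = 0.07787
DIC = [CO2*]/α₀ = 4.902×10^-4 / 0.07787 = 6.295 mmol/kg
[CO3²⁻] = α₂·DIC; α₂ = 0.007267, so [CO3²⁻] = 0.007267 × 6.295 = 0.0457 mmol/kg

[CO3²⁻] = 0.0457 mmol/kg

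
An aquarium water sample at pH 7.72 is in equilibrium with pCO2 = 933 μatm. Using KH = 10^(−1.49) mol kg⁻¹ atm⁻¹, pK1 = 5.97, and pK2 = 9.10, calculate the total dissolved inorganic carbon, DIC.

DIC = 1.80 mmol/kg

[CO2*] = KH · pCO2 = 10^(−1.49) × 933×10^-6 = 3.019×10^-5 mol/kg
α₀ = 1/(1 + K1/[H⁺] + K1K2/[H⁺]²) = 1/(1 + 10^+1.75 + 10^+0.37) = 0.01678
DIC = [CO2*]/α₀ = 3.019×10^-5 / 0.01678 = 1.80 mmol/kg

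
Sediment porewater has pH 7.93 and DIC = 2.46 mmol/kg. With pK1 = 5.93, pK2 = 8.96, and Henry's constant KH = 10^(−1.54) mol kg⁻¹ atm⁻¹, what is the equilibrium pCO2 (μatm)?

pCO2 = 773 μatm

α₀ = 1 / (1 + K1/[H⁺] + K1K2/[H⁺]²) = 1 / (1 + 10^+2.00 + 10^+0.97)
   = 1 / (1 + 100.00 + 9.3325) = 1/110.33 = 0.009064
[CO2*] = α₀ × DIC = 0.009064 × 2.46 = 0.02230 mmol/kg
pCO2 = [CO2*]/KH = 2.230×10^-5 / 2.884×10^-2 = 773 μatm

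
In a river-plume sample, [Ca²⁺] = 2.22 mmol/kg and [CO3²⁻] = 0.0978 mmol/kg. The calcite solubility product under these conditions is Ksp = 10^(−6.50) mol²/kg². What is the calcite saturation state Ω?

Ω = 0.687

Ksp = 10^(−6.50) = 3.162×10^-7
Ω = [Ca²⁺][CO3²⁻]/Ksp = (2.22×10^-3)(0.0978×10^-3) / 3.162×10^-7 = 0.687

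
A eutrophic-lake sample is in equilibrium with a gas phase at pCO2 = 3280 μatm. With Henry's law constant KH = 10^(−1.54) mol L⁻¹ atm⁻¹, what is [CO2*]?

KH = 10^(−1.54) = 2.884×10^-2 mol L⁻¹ atm⁻¹
[CO2*] = KH · pCO2 = 2.884×10^-2 × 3280×10^-6 atm = 9.46×10^-5 mol/L

[CO2*] = 94.6 μmol/L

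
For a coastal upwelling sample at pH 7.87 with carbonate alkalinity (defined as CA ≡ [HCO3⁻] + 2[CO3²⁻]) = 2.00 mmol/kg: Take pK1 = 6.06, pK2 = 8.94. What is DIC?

DIC = 1.88 mmol/kg

CA = [HCO3⁻] + 2[CO3²⁻] = (α₁ + 2α₂)·DIC
At pH 7.87: [H⁺]/K1 = 10^-1.81 = 0.015488, K2/[H⁺] = 10^-1.07 = 0.085114
α₁ = 1/(1 + 0.015488 + 0.085114) = 1/1.1006 = 0.9086; α₂ = α₁·K2/[H⁺] = 0.07733
α₁ + 2α₂ = 1.0633
DIC = CA / (α₁ + 2α₂) = 2.00 / 1.0633 = 1.88 mmol/kg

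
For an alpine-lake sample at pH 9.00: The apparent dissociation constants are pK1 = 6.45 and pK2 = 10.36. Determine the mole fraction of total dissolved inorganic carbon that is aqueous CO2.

α₀ = 1 / (1 + K1/[H⁺] + K1K2/[H⁺]²) = 1 / (1 + 10^+2.55 + 10^+1.19)
   = 1 / (1 + 354.81 + 15.488) = 1/371.30 = 0.002693

α₀ = 0.00269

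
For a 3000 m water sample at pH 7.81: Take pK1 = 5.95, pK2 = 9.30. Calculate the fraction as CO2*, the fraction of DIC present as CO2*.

α₀ = 1 / (1 + K1/[H⁺] + K1K2/[H⁺]²) = 1 / (1 + 10^+1.86 + 10^+0.37)
   = 1 / (1 + 72.444 + 2.3442) = 1/75.788 = 0.01319

α₀ = 0.0132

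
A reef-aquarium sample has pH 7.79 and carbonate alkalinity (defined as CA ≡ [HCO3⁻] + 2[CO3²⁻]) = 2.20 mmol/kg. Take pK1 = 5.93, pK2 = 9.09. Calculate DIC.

DIC = 2.13 mmol/kg

CA = [HCO3⁻] + 2[CO3²⁻] = (α₁ + 2α₂)·DIC
At pH 7.79: [H⁺]/K1 = 10^-1.86 = 0.013804, K2/[H⁺] = 10^-1.30 = 0.050119
α₁ = 1/(1 + 0.013804 + 0.050119) = 1/1.0639 = 0.9399; α₂ = α₁·K2/[H⁺] = 0.04711
α₁ + 2α₂ = 1.0341
DIC = CA / (α₁ + 2α₂) = 2.20 / 1.0341 = 2.13 mmol/kg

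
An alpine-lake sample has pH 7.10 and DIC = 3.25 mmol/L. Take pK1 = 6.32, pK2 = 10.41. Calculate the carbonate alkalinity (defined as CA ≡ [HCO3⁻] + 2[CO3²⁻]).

CA = [HCO3⁻] + 2[CO3²⁻] = (α₁ + 2α₂)·DIC
At pH 7.10: [H⁺]/K1 = 10^-0.78 = 0.16596, K2/[H⁺] = 10^-3.31 = 0.00048978
α₁ = 1/(1 + 0.16596 + 0.00048978) = 1/1.1664 = 0.8573; α₂ = α₁·K2/[H⁺] = 0.0004199
α₁ + 2α₂ = 0.8581
CA = 0.8581 × 3.25 = 2.79 mmol/L

CA = 2.79 mmol/L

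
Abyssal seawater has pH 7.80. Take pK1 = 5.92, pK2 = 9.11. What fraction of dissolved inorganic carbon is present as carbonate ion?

α₂ = 0.0461

α₂ = 1 / (1 + [H⁺]/K2 + [H⁺]²/(K1K2)) = 1 / (1 + 10^+1.31 + 10^-0.57)
   = 1 / (1 + 20.417 + 0.26915) = 1/21.687 = 0.04611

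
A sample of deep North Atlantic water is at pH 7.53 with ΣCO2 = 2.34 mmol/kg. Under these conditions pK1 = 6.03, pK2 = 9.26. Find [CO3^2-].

[CO3²⁻] = 0.0415 mmol/kg

α₂ = 1 / (1 + [H⁺]/K2 + [H⁺]²/(K1K2)) = 1 / (1 + 10^+1.73 + 10^+0.23)
   = 1 / (1 + 53.703 + 1.6982) = 1/56.401 = 0.01773
[CO3²⁻] = α₂ × DIC = 0.01773 × 2.34 = 0.0415 mmol/kg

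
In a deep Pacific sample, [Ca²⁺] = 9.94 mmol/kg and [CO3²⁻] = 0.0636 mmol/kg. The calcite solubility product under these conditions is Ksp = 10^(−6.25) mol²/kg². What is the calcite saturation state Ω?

Ω = 1.12

Ksp = 10^(−6.25) = 5.623×10^-7
Ω = [Ca²⁺][CO3²⁻]/Ksp = (9.94×10^-3)(0.0636×10^-3) / 5.623×10^-7 = 1.12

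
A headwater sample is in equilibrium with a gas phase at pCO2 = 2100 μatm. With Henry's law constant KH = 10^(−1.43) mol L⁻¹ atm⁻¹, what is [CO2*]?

KH = 10^(−1.43) = 3.715×10^-2 mol L⁻¹ atm⁻¹
[CO2*] = KH · pCO2 = 3.715×10^-2 × 2100×10^-6 atm = 7.80×10^-5 mol/L

[CO2*] = 78.0 μmol/L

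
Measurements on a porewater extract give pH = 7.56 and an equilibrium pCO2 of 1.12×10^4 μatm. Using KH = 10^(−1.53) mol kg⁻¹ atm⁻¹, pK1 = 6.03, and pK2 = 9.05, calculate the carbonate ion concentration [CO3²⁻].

[CO3²⁻] = 0.362 mmol/kg

[CO2*] = KH · pCO2 = 10^(−1.53) × 1.12×10^4×10^-6 = 3.305×10^-4 mol/kg
α₀ = 1/(1 + K1/[H⁺] + K1K2/[H⁺]²) = 1/(1 + 10^+1.53 + 10^+0.04) = 0.02779
DIC = [CO2*]/α₀ = 3.305×10^-4 / 0.02779 = 11.89 mmol/kg
[CO3²⁻] = α₂·DIC; α₂ = 0.03047, so [CO3²⁻] = 0.03047 × 11.89 = 0.362 mmol/kg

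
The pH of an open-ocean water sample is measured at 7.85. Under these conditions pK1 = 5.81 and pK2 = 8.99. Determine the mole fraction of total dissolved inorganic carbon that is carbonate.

α₂ = 0.0670

α₂ = 1 / (1 + [H⁺]/K2 + [H⁺]²/(K1K2)) = 1 / (1 + 10^+1.14 + 10^-0.90)
   = 1 / (1 + 13.804 + 0.12589) = 1/14.930 = 0.06698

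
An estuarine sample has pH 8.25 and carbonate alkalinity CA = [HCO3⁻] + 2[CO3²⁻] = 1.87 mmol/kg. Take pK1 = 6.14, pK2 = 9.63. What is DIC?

DIC = 1.81 mmol/kg

CA = [HCO3⁻] + 2[CO3²⁻] = (α₁ + 2α₂)·DIC
At pH 8.25: [H⁺]/K1 = 10^-2.11 = 0.0077625, K2/[H⁺] = 10^-1.38 = 0.041687
α₁ = 1/(1 + 0.0077625 + 0.041687) = 1/1.0494 = 0.9529; α₂ = α₁·K2/[H⁺] = 0.03972
α₁ + 2α₂ = 1.0323
DIC = CA / (α₁ + 2α₂) = 1.87 / 1.0323 = 1.81 mmol/kg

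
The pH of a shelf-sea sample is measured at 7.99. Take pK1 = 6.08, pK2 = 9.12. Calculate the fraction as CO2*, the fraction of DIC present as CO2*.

α₀ = 0.0113

α₀ = 1 / (1 + K1/[H⁺] + K1K2/[H⁺]²) = 1 / (1 + 10^+1.91 + 10^+0.78)
   = 1 / (1 + 81.283 + 6.0256) = 1/88.309 = 0.01132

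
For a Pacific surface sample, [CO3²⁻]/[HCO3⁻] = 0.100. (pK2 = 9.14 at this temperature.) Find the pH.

pH = 8.14

From K2 = [H⁺][CO3²⁻]/[HCO3⁻]:  pH = pK2 + log₁₀([CO3²⁻]/[HCO3⁻])
log₁₀(0.100) = -1.000
pH = 9.14 + (-1.000) = 8.14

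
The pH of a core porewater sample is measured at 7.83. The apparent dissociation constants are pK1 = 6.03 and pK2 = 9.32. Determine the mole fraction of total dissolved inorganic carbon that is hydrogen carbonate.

α₁ = 0.954

α₁ = 1 / (1 + [H⁺]/K1 + K2/[H⁺]) = 1 / (1 + 10^-1.80 + 10^-1.49)
   = 1 / (1 + 0.015849 + 0.032359) = 1/1.0482 = 0.9540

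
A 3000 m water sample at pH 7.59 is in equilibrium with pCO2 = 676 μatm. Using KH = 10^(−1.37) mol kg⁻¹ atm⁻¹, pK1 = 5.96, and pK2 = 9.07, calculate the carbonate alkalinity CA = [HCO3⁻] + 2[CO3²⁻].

CA = 1.31 mmol/kg

[CO2*] = KH · pCO2 = 10^(−1.37) × 676×10^-6 = 2.884×10^-5 mol/kg
α₀ = 1/(1 + K1/[H⁺] + K1K2/[H⁺]²) = 1/(1 + 10^+1.63 + 10^+0.15) = 0.02219
DIC = [CO2*]/α₀ = 2.884×10^-5 / 0.02219 = 1.300 mmol/kg
CA = (α₁ + 2α₂)·DIC = (0.9465 + 2×0.03134) × 1.300 = 1.31 mmol/kg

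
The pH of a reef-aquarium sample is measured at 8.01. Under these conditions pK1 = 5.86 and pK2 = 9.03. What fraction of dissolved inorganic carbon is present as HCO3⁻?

α₁ = 0.907

α₁ = 1 / (1 + [H⁺]/K1 + K2/[H⁺]) = 1 / (1 + 10^-2.15 + 10^-1.02)
   = 1 / (1 + 0.0070795 + 0.095499) = 1/1.1026 = 0.9070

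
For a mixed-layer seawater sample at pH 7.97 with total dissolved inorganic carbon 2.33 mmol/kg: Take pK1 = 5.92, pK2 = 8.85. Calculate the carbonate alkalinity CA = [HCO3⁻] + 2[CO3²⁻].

CA = 2.58 mmol/kg

CA = [HCO3⁻] + 2[CO3²⁻] = (α₁ + 2α₂)·DIC
At pH 7.97: [H⁺]/K1 = 10^-2.05 = 0.0089125, K2/[H⁺] = 10^-0.88 = 0.13183
α₁ = 1/(1 + 0.0089125 + 0.13183) = 1/1.1407 = 0.8766; α₂ = α₁·K2/[H⁺] = 0.1156
α₁ + 2α₂ = 1.1077
CA = 1.1077 × 2.33 = 2.58 mmol/kg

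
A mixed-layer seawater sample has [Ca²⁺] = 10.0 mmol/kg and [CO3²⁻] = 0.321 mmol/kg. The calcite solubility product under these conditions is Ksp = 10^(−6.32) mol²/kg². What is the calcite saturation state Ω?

Ksp = 10^(−6.32) = 4.786×10^-7
Ω = [Ca²⁺][CO3²⁻]/Ksp = (10.0×10^-3)(0.321×10^-3) / 4.786×10^-7 = 6.71

Ω = 6.71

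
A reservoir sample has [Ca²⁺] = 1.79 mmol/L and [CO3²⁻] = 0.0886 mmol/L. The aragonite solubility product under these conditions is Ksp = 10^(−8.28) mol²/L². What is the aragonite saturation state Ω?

Ω = 30.2

Ksp = 10^(−8.28) = 5.248×10^-9
Ω = [Ca²⁺][CO3²⁻]/Ksp = (1.79×10^-3)(0.0886×10^-3) / 5.248×10^-9 = 30.2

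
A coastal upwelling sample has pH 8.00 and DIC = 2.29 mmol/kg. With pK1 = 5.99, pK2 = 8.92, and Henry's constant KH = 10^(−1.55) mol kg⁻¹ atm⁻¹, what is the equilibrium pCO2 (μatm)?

α₀ = 1 / (1 + K1/[H⁺] + K1K2/[H⁺]²) = 1 / (1 + 10^+2.01 + 10^+1.09)
   = 1 / (1 + 102.33 + 12.303) = 1/115.63 = 0.008648
[CO2*] = α₀ × DIC = 0.008648 × 2.29 = 0.01980 mmol/kg = 19.80 μmol/kg
pCO2 = [CO2*]/KH = 1.980×10^-5 / 2.818×10^-2 = 703 μatm

pCO2 = 703 μatm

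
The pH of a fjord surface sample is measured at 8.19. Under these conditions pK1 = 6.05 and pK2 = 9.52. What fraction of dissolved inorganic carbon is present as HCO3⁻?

α₁ = 1 / (1 + [H⁺]/K1 + K2/[H⁺]) = 1 / (1 + 10^-2.14 + 10^-1.33)
   = 1 / (1 + 0.0072444 + 0.046774) = 1/1.0540 = 0.9488

α₁ = 0.949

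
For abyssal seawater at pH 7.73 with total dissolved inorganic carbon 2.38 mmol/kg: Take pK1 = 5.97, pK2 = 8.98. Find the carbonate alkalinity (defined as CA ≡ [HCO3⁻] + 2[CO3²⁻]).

CA = 2.47 mmol/kg

CA = [HCO3⁻] + 2[CO3²⁻] = (α₁ + 2α₂)·DIC
At pH 7.73: [H⁺]/K1 = 10^-1.76 = 0.017378, K2/[H⁺] = 10^-1.25 = 0.056234
α₁ = 1/(1 + 0.017378 + 0.056234) = 1/1.0736 = 0.9314; α₂ = α₁·K2/[H⁺] = 0.05238
α₁ + 2α₂ = 1.0362
CA = 1.0362 × 2.38 = 2.47 mmol/kg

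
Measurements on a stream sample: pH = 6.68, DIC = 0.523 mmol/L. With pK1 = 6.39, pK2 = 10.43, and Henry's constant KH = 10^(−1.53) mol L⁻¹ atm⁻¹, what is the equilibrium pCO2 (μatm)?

pCO2 = 6010 μatm

α₀ = 1 / (1 + K1/[H⁺] + K1K2/[H⁺]²) = 1 / (1 + 10^+0.29 + 10^-3.46)
   = 1 / (1 + 1.9498 + 0.00034674) = 1/2.9502 = 0.3390
[CO2*] = α₀ × DIC = 0.3390 × 0.523 = 0.1773 mmol/L
pCO2 = [CO2*]/KH = 1.773×10^-4 / 2.951×10^-2 = 6010 μatm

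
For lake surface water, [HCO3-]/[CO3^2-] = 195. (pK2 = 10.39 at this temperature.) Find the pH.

From K2 = [H⁺][CO3^2-]/[HCO3-]:  pH = pK2 − log₁₀([HCO3-]/[CO3^2-])
log₁₀(195) = +2.290
pH = 10.39 − (+2.290) = 8.10

pH = 8.10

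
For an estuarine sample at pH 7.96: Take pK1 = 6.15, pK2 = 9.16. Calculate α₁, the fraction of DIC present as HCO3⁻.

α₁ = 0.927

α₁ = 1 / (1 + [H⁺]/K1 + K2/[H⁺]) = 1 / (1 + 10^-1.81 + 10^-1.20)
   = 1 / (1 + 0.015488 + 0.063096) = 1/1.0786 = 0.9271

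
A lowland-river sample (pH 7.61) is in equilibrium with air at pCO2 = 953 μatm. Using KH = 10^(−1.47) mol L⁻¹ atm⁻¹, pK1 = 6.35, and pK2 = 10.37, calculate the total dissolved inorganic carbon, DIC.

[CO2*] = KH · pCO2 = 10^(−1.47) × 953×10^-6 = 3.229×10^-5 mol/L
α₀ = 1/(1 + K1/[H⁺] + K1K2/[H⁺]²) = 1/(1 + 10^+1.26 + 10^-1.50) = 0.05201
DIC = [CO2*]/α₀ = 3.229×10^-5 / 0.05201 = 0.621 mmol/L

DIC = 0.621 mmol/L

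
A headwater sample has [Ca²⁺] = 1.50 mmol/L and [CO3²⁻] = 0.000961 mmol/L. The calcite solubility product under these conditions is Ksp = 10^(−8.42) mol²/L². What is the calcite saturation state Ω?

Ksp = 10^(−8.42) = 3.802×10^-9
Ω = [Ca²⁺][CO3²⁻]/Ksp = (1.50×10^-3)(0.000961×10^-3) / 3.802×10^-9 = 0.379

Ω = 0.379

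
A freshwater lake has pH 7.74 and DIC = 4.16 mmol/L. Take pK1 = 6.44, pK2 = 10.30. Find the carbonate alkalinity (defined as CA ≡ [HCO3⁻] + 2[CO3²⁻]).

CA = 3.97 mmol/L

CA = [HCO3⁻] + 2[CO3²⁻] = (α₁ + 2α₂)·DIC
At pH 7.74: [H⁺]/K1 = 10^-1.30 = 0.050119, K2/[H⁺] = 10^-2.56 = 0.0027542
α₁ = 1/(1 + 0.050119 + 0.0027542) = 1/1.0529 = 0.9498; α₂ = α₁·K2/[H⁺] = 0.002616
α₁ + 2α₂ = 0.9550
CA = 0.9550 × 4.16 = 3.97 mmol/L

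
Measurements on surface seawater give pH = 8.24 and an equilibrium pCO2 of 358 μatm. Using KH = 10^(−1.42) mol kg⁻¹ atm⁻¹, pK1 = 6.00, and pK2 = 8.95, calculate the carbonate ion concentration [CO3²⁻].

[CO3²⁻] = 0.461 mmol/kg

[CO2*] = KH · pCO2 = 10^(−1.42) × 358×10^-6 = 1.361×10^-5 mol/kg
α₀ = 1/(1 + K1/[H⁺] + K1K2/[H⁺]²) = 1/(1 + 10^+2.24 + 10^+1.53) = 0.004792
DIC = [CO2*]/α₀ = 1.361×10^-5 / 0.004792 = 2.840 mmol/kg
[CO3²⁻] = α₂·DIC; α₂ = 0.1624, so [CO3²⁻] = 0.1624 × 2.840 = 0.461 mmol/kg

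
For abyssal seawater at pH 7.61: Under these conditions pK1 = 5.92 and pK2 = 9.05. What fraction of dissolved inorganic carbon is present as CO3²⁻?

α₂ = 0.0344

α₂ = 1 / (1 + [H⁺]/K2 + [H⁺]²/(K1K2)) = 1 / (1 + 10^+1.44 + 10^-0.25)
   = 1 / (1 + 27.542 + 0.56234) = 1/29.105 = 0.03436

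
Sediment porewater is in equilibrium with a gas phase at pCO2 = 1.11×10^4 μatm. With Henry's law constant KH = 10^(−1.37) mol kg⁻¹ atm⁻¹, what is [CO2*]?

KH = 10^(−1.37) = 4.266×10^-2 mol kg⁻¹ atm⁻¹
[CO2*] = KH · pCO2 = 4.266×10^-2 × 1.11×10^4×10^-6 atm = 4.74×10^-4 mol/kg

[CO2*] = 474 μmol/kg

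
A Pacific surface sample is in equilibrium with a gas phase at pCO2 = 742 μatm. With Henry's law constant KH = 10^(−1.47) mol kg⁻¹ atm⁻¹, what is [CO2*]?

[CO2*] = 25.1 μmol/kg

KH = 10^(−1.47) = 3.388×10^-2 mol kg⁻¹ atm⁻¹
[CO2*] = KH · pCO2 = 3.388×10^-2 × 742×10^-6 atm = 2.51×10^-5 mol/kg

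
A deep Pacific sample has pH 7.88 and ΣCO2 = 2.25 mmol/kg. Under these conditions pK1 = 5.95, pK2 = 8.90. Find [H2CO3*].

α₀ = 1 / (1 + K1/[H⁺] + K1K2/[H⁺]²) = 1 / (1 + 10^+1.93 + 10^+0.91)
   = 1 / (1 + 85.114 + 8.1283) = 1/94.242 = 0.01061
[CO2*] = α₀ × DIC = 0.01061 × 2.25 = 0.0239 mmol/kg

[CO2*] = 0.0239 mmol/kg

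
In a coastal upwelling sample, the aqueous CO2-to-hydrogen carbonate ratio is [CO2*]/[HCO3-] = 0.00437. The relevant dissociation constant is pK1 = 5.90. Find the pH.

pH = 8.26

From K1 = [H⁺][HCO3-]/[CO2*]:  pH = pK1 − log₁₀([CO2*]/[HCO3-])
log₁₀(0.00437) = -2.360
pH = 5.90 − (-2.360) = 8.26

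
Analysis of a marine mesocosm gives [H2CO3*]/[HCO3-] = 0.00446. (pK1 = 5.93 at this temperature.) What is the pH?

pH = 8.28

From K1 = [H⁺][HCO3-]/[H2CO3*]:  pH = pK1 − log₁₀([H2CO3*]/[HCO3-])
log₁₀(0.00446) = -2.351
pH = 5.93 − (-2.351) = 8.28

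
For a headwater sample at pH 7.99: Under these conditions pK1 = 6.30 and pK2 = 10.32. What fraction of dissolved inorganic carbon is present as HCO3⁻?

α₁ = 0.976

α₁ = 1 / (1 + [H⁺]/K1 + K2/[H⁺]) = 1 / (1 + 10^-1.69 + 10^-2.33)
   = 1 / (1 + 0.020417 + 0.0046774) = 1/1.0251 = 0.9755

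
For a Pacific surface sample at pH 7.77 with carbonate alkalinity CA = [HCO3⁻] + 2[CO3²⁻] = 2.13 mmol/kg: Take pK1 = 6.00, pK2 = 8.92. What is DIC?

CA = [HCO3⁻] + 2[CO3²⁻] = (α₁ + 2α₂)·DIC
At pH 7.77: [H⁺]/K1 = 10^-1.77 = 0.016982, K2/[H⁺] = 10^-1.15 = 0.070795
α₁ = 1/(1 + 0.016982 + 0.070795) = 1/1.0878 = 0.9193; α₂ = α₁·K2/[H⁺] = 0.06508
α₁ + 2α₂ = 1.0495
DIC = CA / (α₁ + 2α₂) = 2.13 / 1.0495 = 2.03 mmol/kg

DIC = 2.03 mmol/kg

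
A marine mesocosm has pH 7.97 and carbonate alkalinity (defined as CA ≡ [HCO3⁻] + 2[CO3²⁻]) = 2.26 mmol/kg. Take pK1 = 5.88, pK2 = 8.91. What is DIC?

CA = [HCO3⁻] + 2[CO3²⁻] = (α₁ + 2α₂)·DIC
At pH 7.97: [H⁺]/K1 = 10^-2.09 = 0.0081283, K2/[H⁺] = 10^-0.94 = 0.11482
α₁ = 1/(1 + 0.0081283 + 0.11482) = 1/1.1229 = 0.8905; α₂ = α₁·K2/[H⁺] = 0.1022
α₁ + 2α₂ = 1.0950
DIC = CA / (α₁ + 2α₂) = 2.26 / 1.0950 = 2.06 mmol/kg

DIC = 2.06 mmol/kg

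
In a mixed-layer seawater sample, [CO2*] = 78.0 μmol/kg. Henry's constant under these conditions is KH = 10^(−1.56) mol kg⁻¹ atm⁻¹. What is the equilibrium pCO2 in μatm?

KH = 10^(−1.56) = 2.754×10^-2 mol kg⁻¹ atm⁻¹
pCO2 = [CO2*]/KH = 78.0×10^-6 / 2.754×10^-2 = 2.83×10^-3 atm = 2830 μatm

pCO2 = 2830 μatm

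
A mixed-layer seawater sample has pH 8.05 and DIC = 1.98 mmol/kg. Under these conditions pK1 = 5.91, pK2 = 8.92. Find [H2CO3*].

α₀ = 1 / (1 + K1/[H⁺] + K1K2/[H⁺]²) = 1 / (1 + 10^+2.14 + 10^+1.27)
   = 1 / (1 + 138.04 + 18.621) = 1/157.66 = 0.006343
[CO2*] = α₀ × DIC = 0.006343 × 1.98 = 0.0126 mmol/kg = 12.6 μmol/kg

[CO2*] = 12.6 μmol/kg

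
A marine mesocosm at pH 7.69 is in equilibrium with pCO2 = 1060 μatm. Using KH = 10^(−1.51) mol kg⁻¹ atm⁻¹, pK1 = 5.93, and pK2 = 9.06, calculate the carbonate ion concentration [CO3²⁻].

[CO3²⁻] = 0.0804 mmol/kg

[CO2*] = KH · pCO2 = 10^(−1.51) × 1060×10^-6 = 3.276×10^-5 mol/kg
α₀ = 1/(1 + K1/[H⁺] + K1K2/[H⁺]²) = 1/(1 + 10^+1.76 + 10^+0.39) = 0.01639
DIC = [CO2*]/α₀ = 3.276×10^-5 / 0.01639 = 1.998 mmol/kg
[CO3²⁻] = α₂·DIC; α₂ = 0.04024, so [CO3²⁻] = 0.04024 × 1.998 = 0.0804 mmol/kg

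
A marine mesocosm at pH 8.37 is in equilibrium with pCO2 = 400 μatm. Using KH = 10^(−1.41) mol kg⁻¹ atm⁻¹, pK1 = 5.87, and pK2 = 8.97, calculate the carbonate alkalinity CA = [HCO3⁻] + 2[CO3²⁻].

CA = 7.39 mmol/kg

[CO2*] = KH · pCO2 = 10^(−1.41) × 400×10^-6 = 1.556×10^-5 mol/kg
α₀ = 1/(1 + K1/[H⁺] + K1K2/[H⁺]²) = 1/(1 + 10^+2.50 + 10^+1.90) = 0.002521
DIC = [CO2*]/α₀ = 1.556×10^-5 / 0.002521 = 6.173 mmol/kg
CA = (α₁ + 2α₂)·DIC = (0.7972 + 2×0.2003) × 6.173 = 7.39 mmol/kg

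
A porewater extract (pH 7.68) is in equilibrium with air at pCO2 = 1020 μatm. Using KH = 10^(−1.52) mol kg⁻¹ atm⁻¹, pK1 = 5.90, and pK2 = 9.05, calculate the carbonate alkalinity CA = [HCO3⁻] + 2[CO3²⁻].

[CO2*] = KH · pCO2 = 10^(−1.52) × 1020×10^-6 = 3.080×10^-5 mol/kg
α₀ = 1/(1 + K1/[H⁺] + K1K2/[H⁺]²) = 1/(1 + 10^+1.78 + 10^+0.41) = 0.01567
DIC = [CO2*]/α₀ = 3.080×10^-5 / 0.01567 = 1.966 mmol/kg
CA = (α₁ + 2α₂)·DIC = (0.9441 + 2×0.04027) × 1.966 = 2.01 mmol/kg

CA = 2.01 mmol/kg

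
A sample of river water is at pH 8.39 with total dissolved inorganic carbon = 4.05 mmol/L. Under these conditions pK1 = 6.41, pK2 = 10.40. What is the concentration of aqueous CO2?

[CO2*] = 0.0416 mmol/L

α₀ = 1 / (1 + K1/[H⁺] + K1K2/[H⁺]²) = 1 / (1 + 10^+1.98 + 10^-0.03)
   = 1 / (1 + 95.499 + 0.93325) = 1/97.433 = 0.01026
[CO2*] = α₀ × DIC = 0.01026 × 4.05 = 0.0416 mmol/L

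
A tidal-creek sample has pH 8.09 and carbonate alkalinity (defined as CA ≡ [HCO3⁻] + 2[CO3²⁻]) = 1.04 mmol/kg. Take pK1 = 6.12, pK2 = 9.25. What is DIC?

DIC = 0.987 mmol/kg

CA = [HCO3⁻] + 2[CO3²⁻] = (α₁ + 2α₂)·DIC
At pH 8.09: [H⁺]/K1 = 10^-1.97 = 0.010715, K2/[H⁺] = 10^-1.16 = 0.069183
α₁ = 1/(1 + 0.010715 + 0.069183) = 1/1.0799 = 0.9260; α₂ = α₁·K2/[H⁺] = 0.06406
α₁ + 2α₂ = 1.0541
DIC = CA / (α₁ + 2α₂) = 1.04 / 1.0541 = 0.987 mmol/kg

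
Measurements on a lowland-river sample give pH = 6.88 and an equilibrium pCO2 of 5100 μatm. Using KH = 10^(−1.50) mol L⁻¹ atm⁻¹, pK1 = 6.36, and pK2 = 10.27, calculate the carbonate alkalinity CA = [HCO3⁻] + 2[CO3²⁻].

[CO2*] = KH · pCO2 = 10^(−1.50) × 5100×10^-6 = 1.613×10^-4 mol/L
α₀ = 1/(1 + K1/[H⁺] + K1K2/[H⁺]²) = 1/(1 + 10^+0.52 + 10^-2.87) = 0.2319
DIC = [CO2*]/α₀ = 1.613×10^-4 / 0.2319 = 0.6955 mmol/L
CA = (α₁ + 2α₂)·DIC = (0.7678 + 2×0.0003128) × 0.6955 = 0.534 mmol/L

CA = 0.534 mmol/L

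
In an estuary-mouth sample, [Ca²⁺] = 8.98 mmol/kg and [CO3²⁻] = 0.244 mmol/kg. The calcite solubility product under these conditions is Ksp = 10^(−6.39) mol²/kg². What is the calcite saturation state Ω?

Ksp = 10^(−6.39) = 4.074×10^-7
Ω = [Ca²⁺][CO3²⁻]/Ksp = (8.98×10^-3)(0.244×10^-3) / 4.074×10^-7 = 5.38

Ω = 5.38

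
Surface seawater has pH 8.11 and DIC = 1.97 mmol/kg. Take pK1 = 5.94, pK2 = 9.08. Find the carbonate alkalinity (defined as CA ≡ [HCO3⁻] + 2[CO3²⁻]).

CA = 2.15 mmol/kg

CA = [HCO3⁻] + 2[CO3²⁻] = (α₁ + 2α₂)·DIC
At pH 8.11: [H⁺]/K1 = 10^-2.17 = 0.0067608, K2/[H⁺] = 10^-0.97 = 0.10715
α₁ = 1/(1 + 0.0067608 + 0.10715) = 1/1.1139 = 0.8977; α₂ = α₁·K2/[H⁺] = 0.09619
α₁ + 2α₂ = 1.0901
CA = 1.0901 × 1.97 = 2.15 mmol/kg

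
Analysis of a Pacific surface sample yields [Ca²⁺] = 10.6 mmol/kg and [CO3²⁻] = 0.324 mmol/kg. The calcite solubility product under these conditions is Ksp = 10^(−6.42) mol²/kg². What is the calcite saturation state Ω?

Ksp = 10^(−6.42) = 3.802×10^-7
Ω = [Ca²⁺][CO3²⁻]/Ksp = (10.6×10^-3)(0.324×10^-3) / 3.802×10^-7 = 9.03

Ω = 9.03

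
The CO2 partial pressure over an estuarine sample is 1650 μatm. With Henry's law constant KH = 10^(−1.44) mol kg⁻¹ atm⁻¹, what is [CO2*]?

[CO2*] = 59.9 μmol/kg

KH = 10^(−1.44) = 3.631×10^-2 mol kg⁻¹ atm⁻¹
[CO2*] = KH · pCO2 = 3.631×10^-2 × 1650×10^-6 atm = 5.99×10^-5 mol/kg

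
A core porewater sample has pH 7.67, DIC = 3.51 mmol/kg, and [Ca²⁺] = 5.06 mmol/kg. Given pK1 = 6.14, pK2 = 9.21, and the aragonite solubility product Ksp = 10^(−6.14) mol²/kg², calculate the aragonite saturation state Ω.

α₂ = 1 / (1 + [H⁺]/K2 + [H⁺]²/(K1K2)) = 1 / (1 + 10^+1.54 + 10^+0.01)
   = 1 / (1 + 34.674 + 1.0233) = 1/36.697 = 0.02725
[CO3²⁻] = α₂ × DIC = 0.02725 × 3.51 = 0.09565 mmol/kg
Ksp = 10^(−6.14) = 7.244×10^-7
Ω = [Ca²⁺][CO3²⁻]/Ksp = (5.06×10^-3)(9.565×10^-5) / 7.244×10^-7 = 0.668

Ω = 0.668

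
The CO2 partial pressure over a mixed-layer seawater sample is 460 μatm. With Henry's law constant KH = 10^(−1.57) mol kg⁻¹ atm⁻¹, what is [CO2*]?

KH = 10^(−1.57) = 2.692×10^-2 mol kg⁻¹ atm⁻¹
[CO2*] = KH · pCO2 = 2.692×10^-2 × 460×10^-6 atm = 1.24×10^-5 mol/kg

[CO2*] = 12.4 μmol/kg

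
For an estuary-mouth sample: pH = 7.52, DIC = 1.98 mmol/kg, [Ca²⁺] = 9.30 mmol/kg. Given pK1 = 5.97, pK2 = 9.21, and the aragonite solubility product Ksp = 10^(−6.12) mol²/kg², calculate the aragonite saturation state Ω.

α₂ = 1 / (1 + [H⁺]/K2 + [H⁺]²/(K1K2)) = 1 / (1 + 10^+1.69 + 10^+0.14)
   = 1 / (1 + 48.978 + 1.3804) = 1/51.358 = 0.01947
[CO3²⁻] = α₂ × DIC = 0.01947 × 1.98 = 0.03855 mmol/kg
Ksp = 10^(−6.12) = 7.586×10^-7
Ω = [Ca²⁺][CO3²⁻]/Ksp = (9.30×10^-3)(3.855×10^-5) / 7.586×10^-7 = 0.473

Ω = 0.473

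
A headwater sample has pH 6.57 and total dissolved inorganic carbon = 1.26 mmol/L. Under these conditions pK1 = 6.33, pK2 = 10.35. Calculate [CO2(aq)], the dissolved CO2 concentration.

[CO2*] = 0.460 mmol/L

α₀ = 1 / (1 + K1/[H⁺] + K1K2/[H⁺]²) = 1 / (1 + 10^+0.24 + 10^-3.54)
   = 1 / (1 + 1.7378 + 0.00028840) = 1/2.7381 = 0.3652
[CO2*] = α₀ × DIC = 0.3652 × 1.26 = 0.460 mmol/L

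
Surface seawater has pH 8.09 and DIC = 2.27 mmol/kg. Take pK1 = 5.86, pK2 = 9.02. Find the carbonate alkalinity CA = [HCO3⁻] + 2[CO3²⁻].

CA = 2.50 mmol/kg

CA = [HCO3⁻] + 2[CO3²⁻] = (α₁ + 2α₂)·DIC
At pH 8.09: [H⁺]/K1 = 10^-2.23 = 0.0058884, K2/[H⁺] = 10^-0.93 = 0.11749
α₁ = 1/(1 + 0.0058884 + 0.11749) = 1/1.1234 = 0.8902; α₂ = α₁·K2/[H⁺] = 0.1046
α₁ + 2α₂ = 1.0993
CA = 1.0993 × 2.27 = 2.50 mmol/kg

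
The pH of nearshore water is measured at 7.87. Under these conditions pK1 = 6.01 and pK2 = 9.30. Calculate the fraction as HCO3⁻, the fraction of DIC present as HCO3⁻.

α₁ = 0.952

α₁ = 1 / (1 + [H⁺]/K1 + K2/[H⁺]) = 1 / (1 + 10^-1.86 + 10^-1.43)
   = 1 / (1 + 0.013804 + 0.037154) = 1/1.0510 = 0.9515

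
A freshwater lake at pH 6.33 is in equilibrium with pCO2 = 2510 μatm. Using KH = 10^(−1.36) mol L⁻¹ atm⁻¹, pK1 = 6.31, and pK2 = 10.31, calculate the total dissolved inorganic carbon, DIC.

[CO2*] = KH · pCO2 = 10^(−1.36) × 2510×10^-6 = 1.096×10^-4 mol/L
α₀ = 1/(1 + K1/[H⁺] + K1K2/[H⁺]²) = 1/(1 + 10^+0.02 + 10^-3.96) = 0.4885
DIC = [CO2*]/α₀ = 1.096×10^-4 / 0.4885 = 0.224 mmol/L

DIC = 0.224 mmol/L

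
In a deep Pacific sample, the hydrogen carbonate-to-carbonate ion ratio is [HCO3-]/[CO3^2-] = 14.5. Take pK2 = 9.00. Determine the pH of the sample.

pH = 7.84

From K2 = [H⁺][CO3^2-]/[HCO3-]:  pH = pK2 − log₁₀([HCO3-]/[CO3^2-])
log₁₀(14.5) = +1.161
pH = 9.00 − (+1.161) = 7.84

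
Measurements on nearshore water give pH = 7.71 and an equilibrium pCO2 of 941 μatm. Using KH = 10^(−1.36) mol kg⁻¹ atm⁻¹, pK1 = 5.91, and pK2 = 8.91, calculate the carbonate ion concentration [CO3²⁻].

[CO3²⁻] = 0.164 mmol/kg

[CO2*] = KH · pCO2 = 10^(−1.36) × 941×10^-6 = 4.108×10^-5 mol/kg
α₀ = 1/(1 + K1/[H⁺] + K1K2/[H⁺]²) = 1/(1 + 10^+1.80 + 10^+0.60) = 0.01469
DIC = [CO2*]/α₀ = 4.108×10^-5 / 0.01469 = 2.796 mmol/kg
[CO3²⁻] = α₂·DIC; α₂ = 0.05848, so [CO3²⁻] = 0.05848 × 2.796 = 0.164 mmol/kg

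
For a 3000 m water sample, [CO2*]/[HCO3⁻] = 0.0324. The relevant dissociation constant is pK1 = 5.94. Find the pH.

pH = 7.43

From K1 = [H⁺][HCO3⁻]/[CO2*]:  pH = pK1 − log₁₀([CO2*]/[HCO3⁻])
log₁₀(0.0324) = -1.489
pH = 5.94 − (-1.489) = 7.43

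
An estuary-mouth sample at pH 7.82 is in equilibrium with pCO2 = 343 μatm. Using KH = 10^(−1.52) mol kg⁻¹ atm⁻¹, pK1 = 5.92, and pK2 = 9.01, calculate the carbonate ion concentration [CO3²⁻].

[CO2*] = KH · pCO2 = 10^(−1.52) × 343×10^-6 = 1.036×10^-5 mol/kg
α₀ = 1/(1 + K1/[H⁺] + K1K2/[H⁺]²) = 1/(1 + 10^+1.90 + 10^+0.71) = 0.01169
DIC = [CO2*]/α₀ = 1.036×10^-5 / 0.01169 = 0.8863 mmol/kg
[CO3²⁻] = α₂·DIC; α₂ = 0.05994, so [CO3²⁻] = 0.05994 × 0.8863 = 0.0531 mmol/kg

[CO3²⁻] = 0.0531 mmol/kg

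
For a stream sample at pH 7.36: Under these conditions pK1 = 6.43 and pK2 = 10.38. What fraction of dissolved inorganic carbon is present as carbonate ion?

α₂ = 1 / (1 + [H⁺]/K2 + [H⁺]²/(K1K2)) = 1 / (1 + 10^+3.02 + 10^+2.09)
   = 1 / (1 + 1047.1 + 123.03) = 1/1171.2 = 0.0008539

α₂ = 0.000854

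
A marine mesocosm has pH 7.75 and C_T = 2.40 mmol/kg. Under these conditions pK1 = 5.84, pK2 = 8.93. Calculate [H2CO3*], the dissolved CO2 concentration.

α₀ = 1 / (1 + K1/[H⁺] + K1K2/[H⁺]²) = 1 / (1 + 10^+1.91 + 10^+0.73)
   = 1 / (1 + 81.283 + 5.3703) = 1/87.653 = 0.01141
[CO2*] = α₀ × DIC = 0.01141 × 2.40 = 0.0274 mmol/kg

[CO2*] = 0.0274 mmol/kg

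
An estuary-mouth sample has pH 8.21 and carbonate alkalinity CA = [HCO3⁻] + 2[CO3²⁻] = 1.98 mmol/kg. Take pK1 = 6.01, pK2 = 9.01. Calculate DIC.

CA = [HCO3⁻] + 2[CO3²⁻] = (α₁ + 2α₂)·DIC
At pH 8.21: [H⁺]/K1 = 10^-2.20 = 0.0063096, K2/[H⁺] = 10^-0.80 = 0.15849
α₁ = 1/(1 + 0.0063096 + 0.15849) = 1/1.1648 = 0.8585; α₂ = α₁·K2/[H⁺] = 0.1361
α₁ + 2α₂ = 1.1306
DIC = CA / (α₁ + 2α₂) = 1.98 / 1.1306 = 1.75 mmol/kg

DIC = 1.75 mmol/kg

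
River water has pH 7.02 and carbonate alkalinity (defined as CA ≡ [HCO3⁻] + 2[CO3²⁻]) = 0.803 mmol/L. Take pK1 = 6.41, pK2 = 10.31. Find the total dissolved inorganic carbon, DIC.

DIC = 0.999 mmol/L

CA = [HCO3⁻] + 2[CO3²⁻] = (α₁ + 2α₂)·DIC
At pH 7.02: [H⁺]/K1 = 10^-0.61 = 0.24547, K2/[H⁺] = 10^-3.29 = 0.00051286
α₁ = 1/(1 + 0.24547 + 0.00051286) = 1/1.2460 = 0.8026; α₂ = α₁·K2/[H⁺] = 0.0004116
α₁ + 2α₂ = 0.8034
DIC = CA / (α₁ + 2α₂) = 0.803 / 0.8034 = 0.999 mmol/L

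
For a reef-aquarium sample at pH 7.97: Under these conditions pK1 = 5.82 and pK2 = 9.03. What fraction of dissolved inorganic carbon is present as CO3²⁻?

α₂ = 0.0796

α₂ = 1 / (1 + [H⁺]/K2 + [H⁺]²/(K1K2)) = 1 / (1 + 10^+1.06 + 10^-1.09)
   = 1 / (1 + 11.482 + 0.081283) = 1/12.563 = 0.07960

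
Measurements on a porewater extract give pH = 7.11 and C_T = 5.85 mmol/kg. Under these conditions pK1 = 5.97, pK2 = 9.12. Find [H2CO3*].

α₀ = 1 / (1 + K1/[H⁺] + K1K2/[H⁺]²) = 1 / (1 + 10^+1.14 + 10^-0.87)
   = 1 / (1 + 13.804 + 0.13490) = 1/14.939 = 0.06694
[CO2*] = α₀ × DIC = 0.06694 × 5.85 = 0.392 mmol/kg

[CO2*] = 0.392 mmol/kg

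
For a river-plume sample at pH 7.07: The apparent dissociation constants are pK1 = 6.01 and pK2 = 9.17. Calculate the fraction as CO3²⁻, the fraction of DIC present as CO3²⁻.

α₂ = 0.00725

α₂ = 1 / (1 + [H⁺]/K2 + [H⁺]²/(K1K2)) = 1 / (1 + 10^+2.10 + 10^+1.04)
   = 1 / (1 + 125.89 + 10.965) = 1/137.86 = 0.007254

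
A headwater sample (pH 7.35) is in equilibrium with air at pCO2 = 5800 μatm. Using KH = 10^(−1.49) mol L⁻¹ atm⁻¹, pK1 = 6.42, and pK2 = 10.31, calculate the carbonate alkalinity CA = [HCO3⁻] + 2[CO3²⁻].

CA = 1.60 mmol/L

[CO2*] = KH · pCO2 = 10^(−1.49) × 5800×10^-6 = 1.877×10^-4 mol/L
α₀ = 1/(1 + K1/[H⁺] + K1K2/[H⁺]²) = 1/(1 + 10^+0.93 + 10^-2.03) = 0.1050
DIC = [CO2*]/α₀ = 1.877×10^-4 / 0.1050 = 1.787 mmol/L
CA = (α₁ + 2α₂)·DIC = (0.8940 + 2×0.0009802) × 1.787 = 1.60 mmol/L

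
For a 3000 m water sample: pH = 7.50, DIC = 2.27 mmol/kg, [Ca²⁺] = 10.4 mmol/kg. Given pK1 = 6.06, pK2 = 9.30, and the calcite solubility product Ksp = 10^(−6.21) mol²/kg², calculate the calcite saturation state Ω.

α₂ = 1 / (1 + [H⁺]/K2 + [H⁺]²/(K1K2)) = 1 / (1 + 10^+1.80 + 10^+0.36)
   = 1 / (1 + 63.096 + 2.2909) = 1/66.387 = 0.01506
[CO3²⁻] = α₂ × DIC = 0.01506 × 2.27 = 0.03419 mmol/kg
Ksp = 10^(−6.21) = 6.166×10^-7
Ω = [Ca²⁺][CO3²⁻]/Ksp = (10.4×10^-3)(3.419×10^-5) / 6.166×10^-7 = 0.577

Ω = 0.577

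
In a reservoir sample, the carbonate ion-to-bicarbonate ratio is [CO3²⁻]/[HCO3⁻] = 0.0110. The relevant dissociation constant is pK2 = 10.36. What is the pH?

pH = 8.40

From K2 = [H⁺][CO3²⁻]/[HCO3⁻]:  pH = pK2 + log₁₀([CO3²⁻]/[HCO3⁻])
log₁₀(0.0110) = -1.959
pH = 10.36 + (-1.959) = 8.40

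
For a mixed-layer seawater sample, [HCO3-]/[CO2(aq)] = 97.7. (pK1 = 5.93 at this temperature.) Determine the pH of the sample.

From K1 = [H⁺][HCO3-]/[CO2(aq)]:  pH = pK1 + log₁₀([HCO3-]/[CO2(aq)])
log₁₀(97.7) = +1.990
pH = 5.93 + (+1.990) = 7.92

pH = 7.92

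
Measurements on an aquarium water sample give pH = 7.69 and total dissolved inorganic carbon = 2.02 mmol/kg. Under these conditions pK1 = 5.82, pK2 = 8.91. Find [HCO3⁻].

[HCO3⁻] = 1.88 mmol/kg

α₁ = 1 / (1 + [H⁺]/K1 + K2/[H⁺]) = 1 / (1 + 10^-1.87 + 10^-1.22)
   = 1 / (1 + 0.013490 + 0.060256) = 1/1.0737 = 0.9313
[HCO3⁻] = α₁ × DIC = 0.9313 × 2.02 = 1.88 mmol/kg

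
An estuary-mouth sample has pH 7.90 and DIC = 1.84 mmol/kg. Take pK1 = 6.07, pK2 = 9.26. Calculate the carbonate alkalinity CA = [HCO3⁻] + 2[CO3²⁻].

CA = [HCO3⁻] + 2[CO3²⁻] = (α₁ + 2α₂)·DIC
At pH 7.90: [H⁺]/K1 = 10^-1.83 = 0.014791, K2/[H⁺] = 10^-1.36 = 0.043652
α₁ = 1/(1 + 0.014791 + 0.043652) = 1/1.0584 = 0.9448; α₂ = α₁·K2/[H⁺] = 0.04124
α₁ + 2α₂ = 1.0273
CA = 1.0273 × 1.84 = 1.89 mmol/kg

CA = 1.89 mmol/kg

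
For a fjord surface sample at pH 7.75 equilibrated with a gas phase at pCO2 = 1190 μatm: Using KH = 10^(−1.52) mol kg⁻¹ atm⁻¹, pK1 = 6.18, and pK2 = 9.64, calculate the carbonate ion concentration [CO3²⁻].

[CO3²⁻] = 17.2 μmol/kg

[CO2*] = KH · pCO2 = 10^(−1.52) × 1190×10^-6 = 3.594×10^-5 mol/kg
α₀ = 1/(1 + K1/[H⁺] + K1K2/[H⁺]²) = 1/(1 + 10^+1.57 + 10^-0.32) = 0.02589
DIC = [CO2*]/α₀ = 3.594×10^-5 / 0.02589 = 1.388 mmol/kg
[CO3²⁻] = α₂·DIC; α₂ = 0.01239, so [CO3²⁻] = 0.01239 × 1.388 = 0.0172 mmol/kg = 17.2 μmol/kg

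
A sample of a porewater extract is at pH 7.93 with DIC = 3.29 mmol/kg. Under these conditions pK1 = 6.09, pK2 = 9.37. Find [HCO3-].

[HCO3⁻] = 3.13 mmol/kg

α₁ = 1 / (1 + [H⁺]/K1 + K2/[H⁺]) = 1 / (1 + 10^-1.84 + 10^-1.44)
   = 1 / (1 + 0.014454 + 0.036308) = 1/1.0508 = 0.9517
[HCO3⁻] = α₁ × DIC = 0.9517 × 3.29 = 3.13 mmol/kg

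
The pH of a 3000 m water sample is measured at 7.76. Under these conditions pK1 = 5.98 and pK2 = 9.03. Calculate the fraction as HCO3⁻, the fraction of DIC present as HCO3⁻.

α₁ = 1 / (1 + [H⁺]/K1 + K2/[H⁺]) = 1 / (1 + 10^-1.78 + 10^-1.27)
   = 1 / (1 + 0.016596 + 0.053703) = 1/1.0703 = 0.9343

α₁ = 0.934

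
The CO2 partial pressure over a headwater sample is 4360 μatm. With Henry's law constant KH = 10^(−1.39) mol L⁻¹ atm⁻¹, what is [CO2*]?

KH = 10^(−1.39) = 4.074×10^-2 mol L⁻¹ atm⁻¹
[CO2*] = KH · pCO2 = 4.074×10^-2 × 4360×10^-6 atm = 1.78×10^-4 mol/L

[CO2*] = 178 μmol/L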